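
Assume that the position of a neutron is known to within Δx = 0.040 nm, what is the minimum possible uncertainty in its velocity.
787.028 m/s

Using the Heisenberg uncertainty principle and Δp = mΔv:
ΔxΔp ≥ ℏ/2
Δx(mΔv) ≥ ℏ/2

The minimum uncertainty in velocity is:
Δv_min = ℏ/(2mΔx)
Δv_min = (1.055e-34 J·s) / (2 × 1.675e-27 kg × 4.000e-11 m)
Δv_min = 7.870e+02 m/s = 787.028 m/s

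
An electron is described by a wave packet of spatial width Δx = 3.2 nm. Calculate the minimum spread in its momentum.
1.648 × 10^-26 kg·m/s

For a wave packet, the spatial width Δx and momentum spread Δp are related by the uncertainty principle:
ΔxΔp ≥ ℏ/2

The minimum momentum spread is:
Δp_min = ℏ/(2Δx)
Δp_min = (1.055e-34 J·s) / (2 × 3.200e-09 m)
Δp_min = 1.648e-26 kg·m/s

A wave packet cannot have both a well-defined position and well-defined momentum.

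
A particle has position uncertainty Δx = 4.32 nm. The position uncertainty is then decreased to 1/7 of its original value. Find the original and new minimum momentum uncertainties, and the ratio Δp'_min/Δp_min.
Original Δp_min = 1.221 × 10^-26 kg·m/s; new Δp'_min = 8.544 × 10^-26 kg·m/s; ratio Δp'_min/Δp_min = 7.

From the uncertainty principle ΔxΔp ≥ ℏ/2, the minimum momentum uncertainty is Δp_min = ℏ/(2Δx).

Original (Δx = 4.32 nm = 4.320e-09 m):
Δp_min = (1.055e-34 J·s)/(2 × 4.320e-09 m) = 1.221e-26 kg·m/s

When Δx → (1/7)Δx:
Δp'_min = ℏ/(2 × (1/7)Δx) = 7 × ℏ/(2Δx) = 7 × Δp_min
Δp'_min = 7 × 1.221e-26 kg·m/s = 8.544e-26 kg·m/s

Since Δp_min ∝ 1/Δx, when Δx is decreased to 1/7 of its original value, Δp_min increases to 7 times its original value.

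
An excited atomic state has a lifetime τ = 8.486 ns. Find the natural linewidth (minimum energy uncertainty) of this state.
38.782 neV

Using the energy-time uncertainty principle:
ΔEΔt ≥ ℏ/2

The lifetime τ represents the time uncertainty Δt.
The natural linewidth (minimum energy uncertainty) is:

ΔE = ℏ/(2τ)
ΔE = (1.055e-34 J·s) / (2 × 8.486e-09 s)
ΔE = 6.214e-27 J = 38.782 neV

This natural linewidth limits the precision of spectroscopic measurements.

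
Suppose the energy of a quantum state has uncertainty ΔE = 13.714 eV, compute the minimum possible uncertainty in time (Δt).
23.998 as

Using the energy-time uncertainty principle:
ΔEΔt ≥ ℏ/2

The minimum uncertainty in time is:
Δt_min = ℏ/(2ΔE)
Δt_min = (1.055e-34 J·s) / (2 × 2.197e-18 J)
Δt_min = 2.400e-17 s = 23.998 as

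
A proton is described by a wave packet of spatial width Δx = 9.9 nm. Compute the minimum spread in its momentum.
5.326 × 10^-27 kg·m/s

For a wave packet, the spatial width Δx and momentum spread Δp are related by the uncertainty principle:
ΔxΔp ≥ ℏ/2

The minimum momentum spread is:
Δp_min = ℏ/(2Δx)
Δp_min = (1.055e-34 J·s) / (2 × 9.900e-09 m)
Δp_min = 5.326e-27 kg·m/s

A wave packet cannot have both a well-defined position and well-defined momentum.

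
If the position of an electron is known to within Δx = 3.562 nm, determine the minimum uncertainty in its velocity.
16.250 km/s

Using the Heisenberg uncertainty principle and Δp = mΔv:
ΔxΔp ≥ ℏ/2
Δx(mΔv) ≥ ℏ/2

The minimum uncertainty in velocity is:
Δv_min = ℏ/(2mΔx)
Δv_min = (1.055e-34 J·s) / (2 × 9.109e-31 kg × 3.562e-09 m)
Δv_min = 1.625e+04 m/s = 16.250 km/s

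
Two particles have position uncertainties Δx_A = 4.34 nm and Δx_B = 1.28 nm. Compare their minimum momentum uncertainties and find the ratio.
Particle B has the larger minimum momentum uncertainty, by a factor of 3.39.

For each particle, the minimum momentum uncertainty is Δp_min = ℏ/(2Δx):

Particle A: Δp_A = ℏ/(2×4.340e-09 m) = 1.215e-26 kg·m/s
Particle B: Δp_B = ℏ/(2×1.280e-09 m) = 4.119e-26 kg·m/s

Ratio: Δp_B/Δp_A = 3.39

Since Δp_min ∝ 1/Δx, the particle with smaller position uncertainty (B) has larger momentum uncertainty.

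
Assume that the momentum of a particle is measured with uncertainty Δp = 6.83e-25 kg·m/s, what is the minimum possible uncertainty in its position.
77.201 pm

Using the Heisenberg uncertainty principle:
ΔxΔp ≥ ℏ/2

The minimum uncertainty in position is:
Δx_min = ℏ/(2Δp)
Δx_min = (1.055e-34 J·s) / (2 × 6.830e-25 kg·m/s)
Δx_min = 7.720e-11 m = 77.201 pm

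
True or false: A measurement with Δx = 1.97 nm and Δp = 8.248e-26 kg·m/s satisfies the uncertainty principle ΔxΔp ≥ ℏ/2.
Yes, it satisfies the uncertainty principle.

Calculate the product ΔxΔp:
ΔxΔp = (1.970e-09 m) × (8.248e-26 kg·m/s)
ΔxΔp = 1.625e-34 J·s

Compare to the minimum allowed value ℏ/2:
ℏ/2 = 5.273e-35 J·s

Since ΔxΔp = 1.625e-34 J·s ≥ 5.273e-35 J·s = ℏ/2,
the measurement satisfies the uncertainty principle.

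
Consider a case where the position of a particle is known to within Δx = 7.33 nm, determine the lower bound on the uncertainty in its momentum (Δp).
7.194 × 10^-27 kg·m/s

Using the Heisenberg uncertainty principle:
ΔxΔp ≥ ℏ/2

The minimum uncertainty in momentum is:
Δp_min = ℏ/(2Δx)
Δp_min = (1.055e-34 J·s) / (2 × 7.330e-09 m)
Δp_min = 7.194e-27 kg·m/s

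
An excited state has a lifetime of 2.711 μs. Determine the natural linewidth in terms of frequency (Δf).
29.354 kHz

Using the energy-time uncertainty principle and E = hf:
ΔEΔt ≥ ℏ/2
hΔf·Δt ≥ ℏ/2

The minimum frequency uncertainty is:
Δf = ℏ/(2hτ) = 1/(4πτ)
Δf = 1/(4π × 2.711e-06 s)
Δf = 2.935e+04 Hz = 29.354 kHz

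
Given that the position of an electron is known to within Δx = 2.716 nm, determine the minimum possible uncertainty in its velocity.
21.312 km/s

Using the Heisenberg uncertainty principle and Δp = mΔv:
ΔxΔp ≥ ℏ/2
Δx(mΔv) ≥ ℏ/2

The minimum uncertainty in velocity is:
Δv_min = ℏ/(2mΔx)
Δv_min = (1.055e-34 J·s) / (2 × 9.109e-31 kg × 2.716e-09 m)
Δv_min = 2.131e+04 m/s = 21.312 km/s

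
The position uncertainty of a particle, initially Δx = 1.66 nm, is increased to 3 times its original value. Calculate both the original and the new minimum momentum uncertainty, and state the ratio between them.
Original Δp_min = 3.176 × 10^-26 kg·m/s; new Δp'_min = 1.059 × 10^-26 kg·m/s; ratio Δp'_min/Δp_min = 1/3.

From the uncertainty principle ΔxΔp ≥ ℏ/2, the minimum momentum uncertainty is Δp_min = ℏ/(2Δx).

Original (Δx = 1.66 nm = 1.660e-09 m):
Δp_min = (1.055e-34 J·s)/(2 × 1.660e-09 m) = 3.176e-26 kg·m/s

When Δx → 3Δx:
Δp'_min = ℏ/(2 × 3Δx) = (1/3) × ℏ/(2Δx) = (1/3) × Δp_min
Δp'_min = 1/3 × 3.176e-26 kg·m/s = 1.059e-26 kg·m/s

Since Δp_min ∝ 1/Δx, when Δx is increased to 3 times its original value, Δp_min decreases to 1/3 of its original value.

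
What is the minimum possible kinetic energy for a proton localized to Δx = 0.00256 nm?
791.542 meV

Localizing a particle requires giving it sufficient momentum uncertainty:

1. From uncertainty principle: Δp ≥ ℏ/(2Δx)
   Δp_min = (1.055e-34 J·s) / (2 × 2.560e-12 m)
   Δp_min = 2.060e-23 kg·m/s

2. This momentum uncertainty corresponds to kinetic energy:
   KE ≈ (Δp)²/(2m) = (2.060e-23)²/(2 × 1.673e-27 kg)
   KE = 1.268e-19 J = 791.542 meV

Tighter localization requires more energy.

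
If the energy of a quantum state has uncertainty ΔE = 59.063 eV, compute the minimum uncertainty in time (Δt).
5.572 as

Using the energy-time uncertainty principle:
ΔEΔt ≥ ℏ/2

The minimum uncertainty in time is:
Δt_min = ℏ/(2ΔE)
Δt_min = (1.055e-34 J·s) / (2 × 9.463e-18 J)
Δt_min = 5.572e-18 s = 5.572 as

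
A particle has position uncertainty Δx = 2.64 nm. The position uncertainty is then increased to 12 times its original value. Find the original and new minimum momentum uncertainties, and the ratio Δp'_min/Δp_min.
Original Δp_min = 1.997 × 10^-26 kg·m/s; new Δp'_min = 1.664 × 10^-27 kg·m/s; ratio Δp'_min/Δp_min = 1/12.

From the uncertainty principle ΔxΔp ≥ ℏ/2, the minimum momentum uncertainty is Δp_min = ℏ/(2Δx).

Original (Δx = 2.64 nm = 2.640e-09 m):
Δp_min = (1.055e-34 J·s)/(2 × 2.640e-09 m) = 1.997e-26 kg·m/s

When Δx → 12Δx:
Δp'_min = ℏ/(2 × 12Δx) = (1/12) × ℏ/(2Δx) = (1/12) × Δp_min
Δp'_min = 1/12 × 1.997e-26 kg·m/s = 1.664e-27 kg·m/s

Since Δp_min ∝ 1/Δx, when Δx is increased to 12 times its original value, Δp_min decreases to 1/12 of its original value.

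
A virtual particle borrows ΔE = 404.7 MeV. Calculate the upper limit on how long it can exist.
8.132 × 10^-25 s

Using the energy-time uncertainty principle:
ΔEΔt ≥ ℏ/2

For a virtual particle borrowing energy ΔE, the maximum lifetime is:
Δt_max = ℏ/(2ΔE)

Converting energy:
ΔE = 404.7 MeV = 6.484e-11 J

Δt_max = (1.055e-34 J·s) / (2 × 6.484e-11 J)
Δt_max = 8.132e-25 s = 8.132 × 10^-25 s

Virtual particles with higher borrowed energy exist for shorter times.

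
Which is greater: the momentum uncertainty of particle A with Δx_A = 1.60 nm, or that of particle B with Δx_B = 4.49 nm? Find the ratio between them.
Particle A has the larger minimum momentum uncertainty, by a factor of 2.81.

For each particle, the minimum momentum uncertainty is Δp_min = ℏ/(2Δx):

Particle A: Δp_A = ℏ/(2×1.600e-09 m) = 3.296e-26 kg·m/s
Particle B: Δp_B = ℏ/(2×4.490e-09 m) = 1.174e-26 kg·m/s

Ratio: Δp_A/Δp_B = 2.81

Since Δp_min ∝ 1/Δx, the particle with smaller position uncertainty (A) has larger momentum uncertainty.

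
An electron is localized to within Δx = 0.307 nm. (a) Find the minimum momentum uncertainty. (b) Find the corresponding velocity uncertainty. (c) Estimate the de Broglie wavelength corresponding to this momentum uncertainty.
(a) Δp_min = 1.718 × 10^-25 kg·m/s
(b) Δv_min = 188.547 km/s
(c) λ_dB = 3.858 nm

Step-by-step:

(a) From the uncertainty principle:
Δp_min = ℏ/(2Δx) = (1.055e-34 J·s)/(2 × 3.070e-10 m) = 1.718e-25 kg·m/s

(b) The velocity uncertainty:
Δv = Δp/m = (1.718e-25 kg·m/s)/(9.109e-31 kg) = 1.885e+05 m/s = 188.547 km/s

(c) The de Broglie wavelength for this momentum:
λ = h/p = (6.626e-34 J·s)/(1.718e-25 kg·m/s) = 3.858e-09 m = 3.858 nm

Note: The de Broglie wavelength is comparable to the localization size, as expected from wave-particle duality.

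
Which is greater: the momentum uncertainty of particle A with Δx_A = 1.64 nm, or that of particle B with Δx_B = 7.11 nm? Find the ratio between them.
Particle A has the larger minimum momentum uncertainty, by a factor of 4.34.

For each particle, the minimum momentum uncertainty is Δp_min = ℏ/(2Δx):

Particle A: Δp_A = ℏ/(2×1.640e-09 m) = 3.215e-26 kg·m/s
Particle B: Δp_B = ℏ/(2×7.110e-09 m) = 7.416e-27 kg·m/s

Ratio: Δp_A/Δp_B = 4.34

Since Δp_min ∝ 1/Δx, the particle with smaller position uncertainty (A) has larger momentum uncertainty.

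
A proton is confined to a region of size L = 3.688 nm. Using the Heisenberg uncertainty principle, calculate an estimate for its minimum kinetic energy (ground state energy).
381.393 neV

Using the uncertainty principle to estimate ground state energy:

1. The position uncertainty is approximately the confinement size:
   Δx ≈ L = 3.688e-09 m

2. From ΔxΔp ≥ ℏ/2, the minimum momentum uncertainty is:
   Δp ≈ ℏ/(2L) = 1.430e-26 kg·m/s

3. The kinetic energy is approximately:
   KE ≈ (Δp)²/(2m) = (1.430e-26)²/(2 × 1.673e-27 kg)
   KE ≈ 6.111e-26 J = 381.393 neV

This is an order-of-magnitude estimate of the ground state energy.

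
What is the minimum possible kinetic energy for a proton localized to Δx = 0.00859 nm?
70.302 meV

Localizing a particle requires giving it sufficient momentum uncertainty:

1. From uncertainty principle: Δp ≥ ℏ/(2Δx)
   Δp_min = (1.055e-34 J·s) / (2 × 8.590e-12 m)
   Δp_min = 6.138e-24 kg·m/s

2. This momentum uncertainty corresponds to kinetic energy:
   KE ≈ (Δp)²/(2m) = (6.138e-24)²/(2 × 1.673e-27 kg)
   KE = 1.126e-20 J = 70.302 meV

Tighter localization requires more energy.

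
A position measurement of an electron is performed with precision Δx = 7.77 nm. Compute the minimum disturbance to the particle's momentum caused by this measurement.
6.786 × 10^-27 kg·m/s

The uncertainty principle implies that measuring position disturbs momentum:
ΔxΔp ≥ ℏ/2

When we measure position with precision Δx, we necessarily introduce a momentum uncertainty:
Δp ≥ ℏ/(2Δx)
Δp_min = (1.055e-34 J·s) / (2 × 7.770e-09 m)
Δp_min = 6.786e-27 kg·m/s

The more precisely we measure position, the greater the momentum disturbance.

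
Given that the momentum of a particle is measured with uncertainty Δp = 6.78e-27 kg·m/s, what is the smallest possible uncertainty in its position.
7.777 nm

Using the Heisenberg uncertainty principle:
ΔxΔp ≥ ℏ/2

The minimum uncertainty in position is:
Δx_min = ℏ/(2Δp)
Δx_min = (1.055e-34 J·s) / (2 × 6.780e-27 kg·m/s)
Δx_min = 7.777e-09 m = 7.777 nm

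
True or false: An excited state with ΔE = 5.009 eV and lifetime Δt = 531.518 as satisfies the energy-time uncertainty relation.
Yes, it satisfies the uncertainty relation.

Calculate the product ΔEΔt:
ΔE = 5.009 eV = 8.025e-19 J
ΔEΔt = (8.025e-19 J) × (5.315e-16 s)
ΔEΔt = 4.266e-34 J·s

Compare to the minimum allowed value ℏ/2:
ℏ/2 = 5.273e-35 J·s

Since ΔEΔt = 4.266e-34 J·s ≥ 5.273e-35 J·s = ℏ/2,
this satisfies the uncertainty relation.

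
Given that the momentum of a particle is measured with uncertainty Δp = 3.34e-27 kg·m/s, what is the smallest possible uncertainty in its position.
15.787 nm

Using the Heisenberg uncertainty principle:
ΔxΔp ≥ ℏ/2

The minimum uncertainty in position is:
Δx_min = ℏ/(2Δp)
Δx_min = (1.055e-34 J·s) / (2 × 3.340e-27 kg·m/s)
Δx_min = 1.579e-08 m = 15.787 nm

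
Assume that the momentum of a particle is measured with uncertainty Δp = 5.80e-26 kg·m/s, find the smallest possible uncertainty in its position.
909.114 pm

Using the Heisenberg uncertainty principle:
ΔxΔp ≥ ℏ/2

The minimum uncertainty in position is:
Δx_min = ℏ/(2Δp)
Δx_min = (1.055e-34 J·s) / (2 × 5.800e-26 kg·m/s)
Δx_min = 9.091e-10 m = 909.114 pm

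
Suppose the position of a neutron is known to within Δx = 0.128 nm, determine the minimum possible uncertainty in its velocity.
245.946 m/s

Using the Heisenberg uncertainty principle and Δp = mΔv:
ΔxΔp ≥ ℏ/2
Δx(mΔv) ≥ ℏ/2

The minimum uncertainty in velocity is:
Δv_min = ℏ/(2mΔx)
Δv_min = (1.055e-34 J·s) / (2 × 1.675e-27 kg × 1.280e-10 m)
Δv_min = 2.459e+02 m/s = 245.946 m/s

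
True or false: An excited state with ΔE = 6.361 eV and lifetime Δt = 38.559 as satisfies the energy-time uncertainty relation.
No, it violates the uncertainty relation.

Calculate the product ΔEΔt:
ΔE = 6.361 eV = 1.019e-18 J
ΔEΔt = (1.019e-18 J) × (3.856e-17 s)
ΔEΔt = 3.930e-35 J·s

Compare to the minimum allowed value ℏ/2:
ℏ/2 = 5.273e-35 J·s

Since ΔEΔt = 3.930e-35 J·s < 5.273e-35 J·s = ℏ/2,
this violates the uncertainty relation.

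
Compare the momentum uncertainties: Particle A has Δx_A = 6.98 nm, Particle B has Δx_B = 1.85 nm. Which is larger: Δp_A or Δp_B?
Particle B has the larger minimum momentum uncertainty, by a factor of 3.77.

For each particle, the minimum momentum uncertainty is Δp_min = ℏ/(2Δx):

Particle A: Δp_A = ℏ/(2×6.980e-09 m) = 7.554e-27 kg·m/s
Particle B: Δp_B = ℏ/(2×1.850e-09 m) = 2.850e-26 kg·m/s

Ratio: Δp_B/Δp_A = 3.77

Since Δp_min ∝ 1/Δx, the particle with smaller position uncertainty (B) has larger momentum uncertainty.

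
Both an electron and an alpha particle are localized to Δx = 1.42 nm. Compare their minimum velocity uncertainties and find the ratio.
The electron has the larger minimum velocity uncertainty, by a ratio of 7294.3.

For both particles, Δp_min = ℏ/(2Δx) = 3.713e-26 kg·m/s (same for both).

The velocity uncertainty is Δv = Δp/m:
- electron: Δv = 3.713e-26 / 9.109e-31 = 4.076e+04 m/s = 40.763 km/s
- alpha particle: Δv = 3.713e-26 / 6.645e-27 = 5.588e+00 m/s = 5.588 m/s

Ratio: 4.076e+04 / 5.588e+00 = 7294.3

The lighter particle has larger velocity uncertainty because Δv ∝ 1/m.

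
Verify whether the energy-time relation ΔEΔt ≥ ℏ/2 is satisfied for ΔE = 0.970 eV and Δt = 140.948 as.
No, it violates the uncertainty relation.

Calculate the product ΔEΔt:
ΔE = 0.970 eV = 1.554e-19 J
ΔEΔt = (1.554e-19 J) × (1.409e-16 s)
ΔEΔt = 2.190e-35 J·s

Compare to the minimum allowed value ℏ/2:
ℏ/2 = 5.273e-35 J·s

Since ΔEΔt = 2.190e-35 J·s < 5.273e-35 J·s = ℏ/2,
this violates the uncertainty relation.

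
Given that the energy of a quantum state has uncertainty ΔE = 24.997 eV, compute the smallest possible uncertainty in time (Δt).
13.166 as

Using the energy-time uncertainty principle:
ΔEΔt ≥ ℏ/2

The minimum uncertainty in time is:
Δt_min = ℏ/(2ΔE)
Δt_min = (1.055e-34 J·s) / (2 × 4.005e-18 J)
Δt_min = 1.317e-17 s = 13.166 as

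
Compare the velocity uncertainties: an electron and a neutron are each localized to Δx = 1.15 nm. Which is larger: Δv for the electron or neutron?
The electron has the larger minimum velocity uncertainty, by a ratio of 1838.7.

For both particles, Δp_min = ℏ/(2Δx) = 4.585e-26 kg·m/s (same for both).

The velocity uncertainty is Δv = Δp/m:
- electron: Δv = 4.585e-26 / 9.109e-31 = 5.033e+04 m/s = 50.334 km/s
- neutron: Δv = 4.585e-26 / 1.675e-27 = 2.737e+01 m/s = 27.375 m/s

Ratio: 5.033e+04 / 2.737e+01 = 1838.7

The lighter particle has larger velocity uncertainty because Δv ∝ 1/m.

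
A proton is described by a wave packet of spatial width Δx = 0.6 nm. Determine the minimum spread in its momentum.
8.788 × 10^-26 kg·m/s

For a wave packet, the spatial width Δx and momentum spread Δp are related by the uncertainty principle:
ΔxΔp ≥ ℏ/2

The minimum momentum spread is:
Δp_min = ℏ/(2Δx)
Δp_min = (1.055e-34 J·s) / (2 × 6.000e-10 m)
Δp_min = 8.788e-26 kg·m/s

A wave packet cannot have both a well-defined position and well-defined momentum.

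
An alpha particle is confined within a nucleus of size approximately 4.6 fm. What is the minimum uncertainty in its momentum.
1.146 × 10^-20 kg·m/s

Using the Heisenberg uncertainty principle:
ΔxΔp ≥ ℏ/2

With Δx ≈ L = 4.600e-15 m (the confinement size):
Δp_min = ℏ/(2Δx)
Δp_min = (1.055e-34 J·s) / (2 × 4.600e-15 m)
Δp_min = 1.146e-20 kg·m/s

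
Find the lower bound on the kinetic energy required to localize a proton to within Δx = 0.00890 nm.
65.490 meV

Localizing a particle requires giving it sufficient momentum uncertainty:

1. From uncertainty principle: Δp ≥ ℏ/(2Δx)
   Δp_min = (1.055e-34 J·s) / (2 × 8.900e-12 m)
   Δp_min = 5.925e-24 kg·m/s

2. This momentum uncertainty corresponds to kinetic energy:
   KE ≈ (Δp)²/(2m) = (5.925e-24)²/(2 × 1.673e-27 kg)
   KE = 1.049e-20 J = 65.490 meV

Tighter localization requires more energy.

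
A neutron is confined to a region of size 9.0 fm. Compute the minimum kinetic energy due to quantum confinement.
63.954 keV

Using the uncertainty principle:

1. Position uncertainty: Δx ≈ 9.000e-15 m
2. Minimum momentum uncertainty: Δp = ℏ/(2Δx) = 5.859e-21 kg·m/s
3. Minimum kinetic energy:
   KE = (Δp)²/(2m) = (5.859e-21)²/(2 × 1.675e-27 kg)
   KE = 1.025e-14 J = 63.954 keV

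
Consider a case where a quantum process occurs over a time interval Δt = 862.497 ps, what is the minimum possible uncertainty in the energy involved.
381.573 neV

Using the energy-time uncertainty principle:
ΔEΔt ≥ ℏ/2

The minimum uncertainty in energy is:
ΔE_min = ℏ/(2Δt)
ΔE_min = (1.055e-34 J·s) / (2 × 8.625e-10 s)
ΔE_min = 6.113e-26 J = 381.573 neV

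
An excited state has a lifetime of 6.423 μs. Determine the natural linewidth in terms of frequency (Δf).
12.389 kHz

Using the energy-time uncertainty principle and E = hf:
ΔEΔt ≥ ℏ/2
hΔf·Δt ≥ ℏ/2

The minimum frequency uncertainty is:
Δf = ℏ/(2hτ) = 1/(4πτ)
Δf = 1/(4π × 6.423e-06 s)
Δf = 1.239e+04 Hz = 12.389 kHz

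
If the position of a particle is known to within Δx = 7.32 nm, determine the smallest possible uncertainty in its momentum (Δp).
7.203 × 10^-27 kg·m/s

Using the Heisenberg uncertainty principle:
ΔxΔp ≥ ℏ/2

The minimum uncertainty in momentum is:
Δp_min = ℏ/(2Δx)
Δp_min = (1.055e-34 J·s) / (2 × 7.320e-09 m)
Δp_min = 7.203e-27 kg·m/s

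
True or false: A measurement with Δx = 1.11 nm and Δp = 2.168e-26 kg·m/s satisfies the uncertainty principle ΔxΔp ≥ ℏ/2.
No, it violates the uncertainty principle (impossible measurement).

Calculate the product ΔxΔp:
ΔxΔp = (1.110e-09 m) × (2.168e-26 kg·m/s)
ΔxΔp = 2.406e-35 J·s

Compare to the minimum allowed value ℏ/2:
ℏ/2 = 5.273e-35 J·s

Since ΔxΔp = 2.406e-35 J·s < 5.273e-35 J·s = ℏ/2,
the measurement violates the uncertainty principle.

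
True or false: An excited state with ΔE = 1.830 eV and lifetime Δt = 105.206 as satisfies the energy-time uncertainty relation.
No, it violates the uncertainty relation.

Calculate the product ΔEΔt:
ΔE = 1.830 eV = 2.932e-19 J
ΔEΔt = (2.932e-19 J) × (1.052e-16 s)
ΔEΔt = 3.085e-35 J·s

Compare to the minimum allowed value ℏ/2:
ℏ/2 = 5.273e-35 J·s

Since ΔEΔt = 3.085e-35 J·s < 5.273e-35 J·s = ℏ/2,
this violates the uncertainty relation.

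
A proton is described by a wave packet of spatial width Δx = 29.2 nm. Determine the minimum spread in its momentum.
1.806 × 10^-27 kg·m/s

For a wave packet, the spatial width Δx and momentum spread Δp are related by the uncertainty principle:
ΔxΔp ≥ ℏ/2

The minimum momentum spread is:
Δp_min = ℏ/(2Δx)
Δp_min = (1.055e-34 J·s) / (2 × 2.920e-08 m)
Δp_min = 1.806e-27 kg·m/s

A wave packet cannot have both a well-defined position and well-defined momentum.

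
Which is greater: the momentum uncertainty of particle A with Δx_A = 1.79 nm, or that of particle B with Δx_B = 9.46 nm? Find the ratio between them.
Particle A has the larger minimum momentum uncertainty, by a factor of 5.28.

For each particle, the minimum momentum uncertainty is Δp_min = ℏ/(2Δx):

Particle A: Δp_A = ℏ/(2×1.790e-09 m) = 2.946e-26 kg·m/s
Particle B: Δp_B = ℏ/(2×9.460e-09 m) = 5.574e-27 kg·m/s

Ratio: Δp_A/Δp_B = 5.28

Since Δp_min ∝ 1/Δx, the particle with smaller position uncertainty (A) has larger momentum uncertainty.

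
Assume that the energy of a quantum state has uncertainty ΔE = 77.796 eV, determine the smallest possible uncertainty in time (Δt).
4.230 as

Using the energy-time uncertainty principle:
ΔEΔt ≥ ℏ/2

The minimum uncertainty in time is:
Δt_min = ℏ/(2ΔE)
Δt_min = (1.055e-34 J·s) / (2 × 1.246e-17 J)
Δt_min = 4.230e-18 s = 4.230 as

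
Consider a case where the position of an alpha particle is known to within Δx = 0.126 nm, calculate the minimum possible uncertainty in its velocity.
62.980 m/s

Using the Heisenberg uncertainty principle and Δp = mΔv:
ΔxΔp ≥ ℏ/2
Δx(mΔv) ≥ ℏ/2

The minimum uncertainty in velocity is:
Δv_min = ℏ/(2mΔx)
Δv_min = (1.055e-34 J·s) / (2 × 6.645e-27 kg × 1.260e-10 m)
Δv_min = 6.298e+01 m/s = 62.980 m/s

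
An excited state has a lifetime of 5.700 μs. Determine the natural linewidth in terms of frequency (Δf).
13.961 kHz

Using the energy-time uncertainty principle and E = hf:
ΔEΔt ≥ ℏ/2
hΔf·Δt ≥ ℏ/2

The minimum frequency uncertainty is:
Δf = ℏ/(2hτ) = 1/(4πτ)
Δf = 1/(4π × 5.700e-06 s)
Δf = 1.396e+04 Hz = 13.961 kHz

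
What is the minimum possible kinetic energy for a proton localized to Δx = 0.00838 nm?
73.870 meV

Localizing a particle requires giving it sufficient momentum uncertainty:

1. From uncertainty principle: Δp ≥ ℏ/(2Δx)
   Δp_min = (1.055e-34 J·s) / (2 × 8.380e-12 m)
   Δp_min = 6.292e-24 kg·m/s

2. This momentum uncertainty corresponds to kinetic energy:
   KE ≈ (Δp)²/(2m) = (6.292e-24)²/(2 × 1.673e-27 kg)
   KE = 1.184e-20 J = 73.870 meV

Tighter localization requires more energy.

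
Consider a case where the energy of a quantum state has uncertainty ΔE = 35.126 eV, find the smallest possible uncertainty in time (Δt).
9.369 as

Using the energy-time uncertainty principle:
ΔEΔt ≥ ℏ/2

The minimum uncertainty in time is:
Δt_min = ℏ/(2ΔE)
Δt_min = (1.055e-34 J·s) / (2 × 5.628e-18 J)
Δt_min = 9.369e-18 s = 9.369 as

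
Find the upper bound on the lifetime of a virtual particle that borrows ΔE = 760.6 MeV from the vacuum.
4.327 × 10^-25 s

Using the energy-time uncertainty principle:
ΔEΔt ≥ ℏ/2

For a virtual particle borrowing energy ΔE, the maximum lifetime is:
Δt_max = ℏ/(2ΔE)

Converting energy:
ΔE = 760.6 MeV = 1.219e-10 J

Δt_max = (1.055e-34 J·s) / (2 × 1.219e-10 J)
Δt_max = 4.327e-25 s = 4.327 × 10^-25 s

Virtual particles with higher borrowed energy exist for shorter times.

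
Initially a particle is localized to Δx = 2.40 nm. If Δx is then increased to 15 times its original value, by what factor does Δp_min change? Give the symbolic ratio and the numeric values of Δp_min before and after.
Original Δp_min = 2.197 × 10^-26 kg·m/s; new Δp'_min = 1.465 × 10^-27 kg·m/s; ratio Δp'_min/Δp_min = 1/15.

From the uncertainty principle ΔxΔp ≥ ℏ/2, the minimum momentum uncertainty is Δp_min = ℏ/(2Δx).

Original (Δx = 2.40 nm = 2.400e-09 m):
Δp_min = (1.055e-34 J·s)/(2 × 2.400e-09 m) = 2.197e-26 kg·m/s

When Δx → 15Δx:
Δp'_min = ℏ/(2 × 15Δx) = (1/15) × ℏ/(2Δx) = (1/15) × Δp_min
Δp'_min = 1/15 × 2.197e-26 kg·m/s = 1.465e-27 kg·m/s

Since Δp_min ∝ 1/Δx, when Δx is increased to 15 times its original value, Δp_min decreases to 1/15 of its original value.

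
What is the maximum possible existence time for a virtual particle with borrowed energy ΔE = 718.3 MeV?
4.582 × 10^-25 s

Using the energy-time uncertainty principle:
ΔEΔt ≥ ℏ/2

For a virtual particle borrowing energy ΔE, the maximum lifetime is:
Δt_max = ℏ/(2ΔE)

Converting energy:
ΔE = 718.3 MeV = 1.151e-10 J

Δt_max = (1.055e-34 J·s) / (2 × 1.151e-10 J)
Δt_max = 4.582e-25 s = 4.582 × 10^-25 s

Virtual particles with higher borrowed energy exist for shorter times.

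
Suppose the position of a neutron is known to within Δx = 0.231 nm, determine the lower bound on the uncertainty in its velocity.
136.282 m/s

Using the Heisenberg uncertainty principle and Δp = mΔv:
ΔxΔp ≥ ℏ/2
Δx(mΔv) ≥ ℏ/2

The minimum uncertainty in velocity is:
Δv_min = ℏ/(2mΔx)
Δv_min = (1.055e-34 J·s) / (2 × 1.675e-27 kg × 2.310e-10 m)
Δv_min = 1.363e+02 m/s = 136.282 m/s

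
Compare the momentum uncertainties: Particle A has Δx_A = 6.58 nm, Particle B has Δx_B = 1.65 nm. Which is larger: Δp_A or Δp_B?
Particle B has the larger minimum momentum uncertainty, by a factor of 3.99.

For each particle, the minimum momentum uncertainty is Δp_min = ℏ/(2Δx):

Particle A: Δp_A = ℏ/(2×6.580e-09 m) = 8.013e-27 kg·m/s
Particle B: Δp_B = ℏ/(2×1.650e-09 m) = 3.196e-26 kg·m/s

Ratio: Δp_B/Δp_A = 3.99

Since Δp_min ∝ 1/Δx, the particle with smaller position uncertainty (B) has larger momentum uncertainty.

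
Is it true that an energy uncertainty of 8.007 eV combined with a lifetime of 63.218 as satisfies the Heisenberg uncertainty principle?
Yes, it satisfies the uncertainty relation.

Calculate the product ΔEΔt:
ΔE = 8.007 eV = 1.283e-18 J
ΔEΔt = (1.283e-18 J) × (6.322e-17 s)
ΔEΔt = 8.110e-35 J·s

Compare to the minimum allowed value ℏ/2:
ℏ/2 = 5.273e-35 J·s

Since ΔEΔt = 8.110e-35 J·s ≥ 5.273e-35 J·s = ℏ/2,
this satisfies the uncertainty relation.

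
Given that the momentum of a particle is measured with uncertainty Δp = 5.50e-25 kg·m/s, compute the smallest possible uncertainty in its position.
95.870 pm

Using the Heisenberg uncertainty principle:
ΔxΔp ≥ ℏ/2

The minimum uncertainty in position is:
Δx_min = ℏ/(2Δp)
Δx_min = (1.055e-34 J·s) / (2 × 5.500e-25 kg·m/s)
Δx_min = 9.587e-11 m = 95.870 pm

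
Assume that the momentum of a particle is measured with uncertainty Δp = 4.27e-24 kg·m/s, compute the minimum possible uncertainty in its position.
12.349 pm

Using the Heisenberg uncertainty principle:
ΔxΔp ≥ ℏ/2

The minimum uncertainty in position is:
Δx_min = ℏ/(2Δp)
Δx_min = (1.055e-34 J·s) / (2 × 4.270e-24 kg·m/s)
Δx_min = 1.235e-11 m = 12.349 pm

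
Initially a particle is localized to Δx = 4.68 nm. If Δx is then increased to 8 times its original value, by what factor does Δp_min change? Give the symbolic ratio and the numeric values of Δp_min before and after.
Original Δp_min = 1.127 × 10^-26 kg·m/s; new Δp'_min = 1.408 × 10^-27 kg·m/s; ratio Δp'_min/Δp_min = 1/8.

From the uncertainty principle ΔxΔp ≥ ℏ/2, the minimum momentum uncertainty is Δp_min = ℏ/(2Δx).

Original (Δx = 4.68 nm = 4.680e-09 m):
Δp_min = (1.055e-34 J·s)/(2 × 4.680e-09 m) = 1.127e-26 kg·m/s

When Δx → 8Δx:
Δp'_min = ℏ/(2 × 8Δx) = (1/8) × ℏ/(2Δx) = (1/8) × Δp_min
Δp'_min = 1/8 × 1.127e-26 kg·m/s = 1.408e-27 kg·m/s

Since Δp_min ∝ 1/Δx, when Δx is increased to 8 times its original value, Δp_min decreases to 1/8 of its original value.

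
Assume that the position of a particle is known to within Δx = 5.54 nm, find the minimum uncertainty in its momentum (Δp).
9.518 × 10^-27 kg·m/s

Using the Heisenberg uncertainty principle:
ΔxΔp ≥ ℏ/2

The minimum uncertainty in momentum is:
Δp_min = ℏ/(2Δx)
Δp_min = (1.055e-34 J·s) / (2 × 5.540e-09 m)
Δp_min = 9.518e-27 kg·m/s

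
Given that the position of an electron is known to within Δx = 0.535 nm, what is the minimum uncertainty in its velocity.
108.194 km/s

Using the Heisenberg uncertainty principle and Δp = mΔv:
ΔxΔp ≥ ℏ/2
Δx(mΔv) ≥ ℏ/2

The minimum uncertainty in velocity is:
Δv_min = ℏ/(2mΔx)
Δv_min = (1.055e-34 J·s) / (2 × 9.109e-31 kg × 5.350e-10 m)
Δv_min = 1.082e+05 m/s = 108.194 km/s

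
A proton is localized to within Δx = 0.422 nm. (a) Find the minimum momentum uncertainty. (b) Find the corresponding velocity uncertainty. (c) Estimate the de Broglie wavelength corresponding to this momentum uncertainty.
(a) Δp_min = 1.249 × 10^-25 kg·m/s
(b) Δv_min = 74.703 m/s
(c) λ_dB = 5.303 nm

Step-by-step:

(a) From the uncertainty principle:
Δp_min = ℏ/(2Δx) = (1.055e-34 J·s)/(2 × 4.220e-10 m) = 1.249e-25 kg·m/s

(b) The velocity uncertainty:
Δv = Δp/m = (1.249e-25 kg·m/s)/(1.673e-27 kg) = 7.470e+01 m/s = 74.703 m/s

(c) The de Broglie wavelength for this momentum:
λ = h/p = (6.626e-34 J·s)/(1.249e-25 kg·m/s) = 5.303e-09 m = 5.303 nm

Note: The de Broglie wavelength is comparable to the localization size, as expected from wave-particle duality.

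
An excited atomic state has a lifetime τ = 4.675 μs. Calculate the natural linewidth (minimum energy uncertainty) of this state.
70.397 peV

Using the energy-time uncertainty principle:
ΔEΔt ≥ ℏ/2

The lifetime τ represents the time uncertainty Δt.
The natural linewidth (minimum energy uncertainty) is:

ΔE = ℏ/(2τ)
ΔE = (1.055e-34 J·s) / (2 × 4.675e-06 s)
ΔE = 1.128e-29 J = 70.397 peV

This natural linewidth limits the precision of spectroscopic measurements.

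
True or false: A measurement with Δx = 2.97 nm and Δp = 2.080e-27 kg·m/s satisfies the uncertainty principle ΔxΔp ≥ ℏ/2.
No, it violates the uncertainty principle (impossible measurement).

Calculate the product ΔxΔp:
ΔxΔp = (2.970e-09 m) × (2.080e-27 kg·m/s)
ΔxΔp = 6.178e-36 J·s

Compare to the minimum allowed value ℏ/2:
ℏ/2 = 5.273e-35 J·s

Since ΔxΔp = 6.178e-36 J·s < 5.273e-35 J·s = ℏ/2,
the measurement violates the uncertainty principle.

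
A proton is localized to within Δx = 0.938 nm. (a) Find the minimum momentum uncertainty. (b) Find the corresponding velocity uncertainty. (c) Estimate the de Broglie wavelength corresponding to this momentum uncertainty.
(a) Δp_min = 5.621 × 10^-26 kg·m/s
(b) Δv_min = 33.608 m/s
(c) λ_dB = 11.787 nm

Step-by-step:

(a) From the uncertainty principle:
Δp_min = ℏ/(2Δx) = (1.055e-34 J·s)/(2 × 9.380e-10 m) = 5.621e-26 kg·m/s

(b) The velocity uncertainty:
Δv = Δp/m = (5.621e-26 kg·m/s)/(1.673e-27 kg) = 3.361e+01 m/s = 33.608 m/s

(c) The de Broglie wavelength for this momentum:
λ = h/p = (6.626e-34 J·s)/(5.621e-26 kg·m/s) = 1.179e-08 m = 11.787 nm

Note: The de Broglie wavelength is comparable to the localization size, as expected from wave-particle duality.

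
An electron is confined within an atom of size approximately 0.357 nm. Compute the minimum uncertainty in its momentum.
1.477 × 10^-25 kg·m/s

Using the Heisenberg uncertainty principle:
ΔxΔp ≥ ℏ/2

With Δx ≈ L = 3.570e-10 m (the confinement size):
Δp_min = ℏ/(2Δx)
Δp_min = (1.055e-34 J·s) / (2 × 3.570e-10 m)
Δp_min = 1.477e-25 kg·m/s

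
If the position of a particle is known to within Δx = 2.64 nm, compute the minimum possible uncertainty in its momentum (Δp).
1.997 × 10^-26 kg·m/s

Using the Heisenberg uncertainty principle:
ΔxΔp ≥ ℏ/2

The minimum uncertainty in momentum is:
Δp_min = ℏ/(2Δx)
Δp_min = (1.055e-34 J·s) / (2 × 2.640e-09 m)
Δp_min = 1.997e-26 kg·m/s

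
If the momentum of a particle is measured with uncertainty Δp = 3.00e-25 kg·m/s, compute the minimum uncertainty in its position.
175.762 pm

Using the Heisenberg uncertainty principle:
ΔxΔp ≥ ℏ/2

The minimum uncertainty in position is:
Δx_min = ℏ/(2Δp)
Δx_min = (1.055e-34 J·s) / (2 × 3.000e-25 kg·m/s)
Δx_min = 1.758e-10 m = 175.762 pm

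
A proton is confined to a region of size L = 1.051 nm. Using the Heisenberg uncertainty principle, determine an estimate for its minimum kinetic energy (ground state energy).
4.696 μeV

Using the uncertainty principle to estimate ground state energy:

1. The position uncertainty is approximately the confinement size:
   Δx ≈ L = 1.051e-09 m

2. From ΔxΔp ≥ ℏ/2, the minimum momentum uncertainty is:
   Δp ≈ ℏ/(2L) = 5.017e-26 kg·m/s

3. The kinetic energy is approximately:
   KE ≈ (Δp)²/(2m) = (5.017e-26)²/(2 × 1.673e-27 kg)
   KE ≈ 7.524e-25 J = 4.696 μeV

This is an order-of-magnitude estimate of the ground state energy.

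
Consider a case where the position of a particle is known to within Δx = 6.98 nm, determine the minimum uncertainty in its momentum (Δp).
7.554 × 10^-27 kg·m/s

Using the Heisenberg uncertainty principle:
ΔxΔp ≥ ℏ/2

The minimum uncertainty in momentum is:
Δp_min = ℏ/(2Δx)
Δp_min = (1.055e-34 J·s) / (2 × 6.980e-09 m)
Δp_min = 7.554e-27 kg·m/s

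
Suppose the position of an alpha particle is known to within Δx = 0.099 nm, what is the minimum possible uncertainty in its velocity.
80.156 m/s

Using the Heisenberg uncertainty principle and Δp = mΔv:
ΔxΔp ≥ ℏ/2
Δx(mΔv) ≥ ℏ/2

The minimum uncertainty in velocity is:
Δv_min = ℏ/(2mΔx)
Δv_min = (1.055e-34 J·s) / (2 × 6.645e-27 kg × 9.900e-11 m)
Δv_min = 8.016e+01 m/s = 80.156 m/s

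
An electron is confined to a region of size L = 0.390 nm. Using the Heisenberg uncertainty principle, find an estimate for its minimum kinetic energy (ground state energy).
62.623 meV

Using the uncertainty principle to estimate ground state energy:

1. The position uncertainty is approximately the confinement size:
   Δx ≈ L = 3.900e-10 m

2. From ΔxΔp ≥ ℏ/2, the minimum momentum uncertainty is:
   Δp ≈ ℏ/(2L) = 1.352e-25 kg·m/s

3. The kinetic energy is approximately:
   KE ≈ (Δp)²/(2m) = (1.352e-25)²/(2 × 9.109e-31 kg)
   KE ≈ 1.003e-20 J = 62.623 meV

This is an order-of-magnitude estimate of the ground state energy.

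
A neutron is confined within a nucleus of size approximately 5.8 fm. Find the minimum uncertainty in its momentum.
9.091 × 10^-21 kg·m/s

Using the Heisenberg uncertainty principle:
ΔxΔp ≥ ℏ/2

With Δx ≈ L = 5.800e-15 m (the confinement size):
Δp_min = ℏ/(2Δx)
Δp_min = (1.055e-34 J·s) / (2 × 5.800e-15 m)
Δp_min = 9.091e-21 kg·m/s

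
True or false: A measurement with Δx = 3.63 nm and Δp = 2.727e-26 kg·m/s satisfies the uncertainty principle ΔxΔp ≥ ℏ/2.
Yes, it satisfies the uncertainty principle.

Calculate the product ΔxΔp:
ΔxΔp = (3.630e-09 m) × (2.727e-26 kg·m/s)
ΔxΔp = 9.899e-35 J·s

Compare to the minimum allowed value ℏ/2:
ℏ/2 = 5.273e-35 J·s

Since ΔxΔp = 9.899e-35 J·s ≥ 5.273e-35 J·s = ℏ/2,
the measurement satisfies the uncertainty principle.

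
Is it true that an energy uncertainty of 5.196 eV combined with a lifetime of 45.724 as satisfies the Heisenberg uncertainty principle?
No, it violates the uncertainty relation.

Calculate the product ΔEΔt:
ΔE = 5.196 eV = 8.325e-19 J
ΔEΔt = (8.325e-19 J) × (4.572e-17 s)
ΔEΔt = 3.806e-35 J·s

Compare to the minimum allowed value ℏ/2:
ℏ/2 = 5.273e-35 J·s

Since ΔEΔt = 3.806e-35 J·s < 5.273e-35 J·s = ℏ/2,
this violates the uncertainty relation.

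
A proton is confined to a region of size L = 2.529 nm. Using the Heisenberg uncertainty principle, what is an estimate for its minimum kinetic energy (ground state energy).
811.067 neV

Using the uncertainty principle to estimate ground state energy:

1. The position uncertainty is approximately the confinement size:
   Δx ≈ L = 2.529e-09 m

2. From ΔxΔp ≥ ℏ/2, the minimum momentum uncertainty is:
   Δp ≈ ℏ/(2L) = 2.085e-26 kg·m/s

3. The kinetic energy is approximately:
   KE ≈ (Δp)²/(2m) = (2.085e-26)²/(2 × 1.673e-27 kg)
   KE ≈ 1.299e-25 J = 811.067 neV

This is an order-of-magnitude estimate of the ground state energy.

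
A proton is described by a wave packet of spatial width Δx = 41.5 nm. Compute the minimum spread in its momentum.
1.271 × 10^-27 kg·m/s

For a wave packet, the spatial width Δx and momentum spread Δp are related by the uncertainty principle:
ΔxΔp ≥ ℏ/2

The minimum momentum spread is:
Δp_min = ℏ/(2Δx)
Δp_min = (1.055e-34 J·s) / (2 × 4.150e-08 m)
Δp_min = 1.271e-27 kg·m/s

A wave packet cannot have both a well-defined position and well-defined momentum.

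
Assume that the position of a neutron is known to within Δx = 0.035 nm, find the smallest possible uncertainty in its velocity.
899.461 m/s

Using the Heisenberg uncertainty principle and Δp = mΔv:
ΔxΔp ≥ ℏ/2
Δx(mΔv) ≥ ℏ/2

The minimum uncertainty in velocity is:
Δv_min = ℏ/(2mΔx)
Δv_min = (1.055e-34 J·s) / (2 × 1.675e-27 kg × 3.500e-11 m)
Δv_min = 8.995e+02 m/s = 899.461 m/s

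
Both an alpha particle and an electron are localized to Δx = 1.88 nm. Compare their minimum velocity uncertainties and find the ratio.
The electron has the larger minimum velocity uncertainty, by a ratio of 7294.3.

For both particles, Δp_min = ℏ/(2Δx) = 2.805e-26 kg·m/s (same for both).

The velocity uncertainty is Δv = Δp/m:
- alpha particle: Δv = 2.805e-26 / 6.645e-27 = 4.221e+00 m/s = 4.221 m/s
- electron: Δv = 2.805e-26 / 9.109e-31 = 3.079e+04 m/s = 30.789 km/s

Ratio: 3.079e+04 / 4.221e+00 = 7294.3

The lighter particle has larger velocity uncertainty because Δv ∝ 1/m.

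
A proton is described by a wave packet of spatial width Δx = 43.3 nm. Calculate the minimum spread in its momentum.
1.218 × 10^-27 kg·m/s

For a wave packet, the spatial width Δx and momentum spread Δp are related by the uncertainty principle:
ΔxΔp ≥ ℏ/2

The minimum momentum spread is:
Δp_min = ℏ/(2Δx)
Δp_min = (1.055e-34 J·s) / (2 × 4.330e-08 m)
Δp_min = 1.218e-27 kg·m/s

A wave packet cannot have both a well-defined position and well-defined momentum.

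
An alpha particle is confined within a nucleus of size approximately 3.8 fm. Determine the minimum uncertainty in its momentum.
1.388 × 10^-20 kg·m/s

Using the Heisenberg uncertainty principle:
ΔxΔp ≥ ℏ/2

With Δx ≈ L = 3.800e-15 m (the confinement size):
Δp_min = ℏ/(2Δx)
Δp_min = (1.055e-34 J·s) / (2 × 3.800e-15 m)
Δp_min = 1.388e-20 kg·m/s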